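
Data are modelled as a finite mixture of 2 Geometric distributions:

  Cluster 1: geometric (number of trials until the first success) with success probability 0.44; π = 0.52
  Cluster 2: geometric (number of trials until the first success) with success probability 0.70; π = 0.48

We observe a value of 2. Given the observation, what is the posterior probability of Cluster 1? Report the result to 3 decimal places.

By Bayes' theorem, P(k | x) = π_k f_k(x) / Σ_j π_j f_j(x).
Evaluate each component's likelihood at the observed value:
  p_1 = 0.2464
  p_2 = 0.21
Unnormalised posteriors:
  π_1·p_1 = 0.52 × 0.2464 = 0.128128
  π_2·p_2 = 0.48 × 0.21 = 0.1008
Sum: 0.128128 + 0.1008 = 0.228928
P(Cluster 1 | 2) ≈ 0.560

0.560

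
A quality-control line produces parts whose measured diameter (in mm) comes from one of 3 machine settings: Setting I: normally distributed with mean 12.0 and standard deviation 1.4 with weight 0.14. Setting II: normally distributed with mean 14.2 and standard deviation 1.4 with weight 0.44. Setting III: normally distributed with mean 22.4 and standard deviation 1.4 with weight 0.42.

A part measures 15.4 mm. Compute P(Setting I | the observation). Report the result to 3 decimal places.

By Bayes' theorem, P(k | x) = π_k f_k(x) / Σ_j π_j f_j(x).
Normal densities:
  p_I = 0.0149299
  p_II = 0.197354
  p_III = 1.06194e-06
Unnormalised posteriors:
  π_I·p_I = 0.14 × 0.0149299 = 0.00209018
  π_II·p_II = 0.44 × 0.197354 = 0.0868356
  π_III·p_III = 0.42 × 1.06194e-06 = 4.46016e-07
Evidence: 0.00209018 + 0.0868356 + 4.46016e-07 = 0.0889263
P(Setting I | the observation) = 0.00209018 / 0.0889263 ≈ 0.024

0.024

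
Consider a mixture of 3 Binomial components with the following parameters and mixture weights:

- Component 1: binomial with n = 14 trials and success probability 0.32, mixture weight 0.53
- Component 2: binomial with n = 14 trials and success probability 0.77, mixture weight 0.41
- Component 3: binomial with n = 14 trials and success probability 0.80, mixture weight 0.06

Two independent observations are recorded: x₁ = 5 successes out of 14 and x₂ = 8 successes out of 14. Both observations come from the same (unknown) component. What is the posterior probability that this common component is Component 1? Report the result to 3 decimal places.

Posterior ∝ prior × likelihood, so P(k | x) ∝ P(Z=k) f_k(x); normalise over all components.
Since both observations come from the same component, the likelihood for component k is f_k(x₁)·f_k(x₂).
  f_1 = [0.208831] × [0.0326444] = 0.00681715
  f_2 = [0.000976041] × [0.0549349] = 5.36187e-05
  f_3 = [0.00033588] × [0.0322445] = 1.08303e-05
Prior × likelihood for each component:
  P(Z=1)·f_1 = 0.53 × 0.00681715 = 0.00361309
  P(Z=2)·f_2 = 0.41 × 5.36187e-05 = 2.19837e-05
  P(Z=3)·f_3 = 0.06 × 1.08303e-05 = 6.49816e-07
Denominator: 0.00361309 + 2.19837e-05 + 6.49816e-07 = 0.00363572
P(Component 1 | data) ≈ 0.994

0.994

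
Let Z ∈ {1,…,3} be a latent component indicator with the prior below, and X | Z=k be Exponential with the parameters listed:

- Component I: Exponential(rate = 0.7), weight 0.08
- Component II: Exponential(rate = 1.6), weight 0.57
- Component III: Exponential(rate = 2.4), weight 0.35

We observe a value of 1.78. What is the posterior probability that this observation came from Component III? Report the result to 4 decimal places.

By Bayes' theorem, P(k | x) = P(Z=k) f_k(x) / Σ_j P(Z=j) f_j(x).
Evaluate each component's likelihood at the observed value:
  L_I = 0.201357
  L_II = 0.0927362
  L_III = 0.0334892
Prior × likelihood for each component:
  P(Z=I)·L_I = 0.08 × 0.201357 = 0.0161086
  P(Z=II)·L_II = 0.57 × 0.0927362 = 0.0528596
  P(Z=III)·L_III = 0.35 × 0.0334892 = 0.0117212
Sum: 0.0161086 + 0.0528596 + 0.0117212 = 0.0806894
P(Component III | the observation) = 0.0117212 / 0.0806894 ≈ 0.1453

0.1453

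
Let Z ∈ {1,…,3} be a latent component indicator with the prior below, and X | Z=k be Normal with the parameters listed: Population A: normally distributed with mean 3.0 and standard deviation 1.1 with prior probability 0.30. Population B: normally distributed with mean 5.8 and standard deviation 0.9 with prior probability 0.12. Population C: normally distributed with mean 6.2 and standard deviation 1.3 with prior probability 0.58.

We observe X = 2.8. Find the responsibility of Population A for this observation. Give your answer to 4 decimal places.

0.9467

P(component k | x) = π_k·f_k(x) / marginal(x), where marginal(x) = Σ_j π_j·f_j(x).
Component likelihoods at x = 2.8:
  f_A = (1/(1.1·√(2π)))·exp(−(2.8−3.0)²/(2·1.1²)) = 0.362675·exp(-0.01653) = 0.356729
  f_B = (1/(0.9·√(2π)))·exp(−(2.8−5.8)²/(2·0.9²)) = 0.443269·exp(-5.55556) = 0.00171364
  f_C = (1/(1.3·√(2π)))·exp(−(2.8−6.2)²/(2·1.3²)) = 0.306879·exp(-3.42012) = 0.0100376
Multiply by the mixture weights:
  π_A·f_A = 0.30 × 0.356729 = 0.107019
  π_B·f_B = 0.12 × 0.00171364 = 0.000205637
  π_C·f_C = 0.58 × 0.0100376 = 0.00582179
Evidence: 0.107019 + 0.000205637 + 0.00582179 = 0.113046
P(Population A | data) ≈ 0.9467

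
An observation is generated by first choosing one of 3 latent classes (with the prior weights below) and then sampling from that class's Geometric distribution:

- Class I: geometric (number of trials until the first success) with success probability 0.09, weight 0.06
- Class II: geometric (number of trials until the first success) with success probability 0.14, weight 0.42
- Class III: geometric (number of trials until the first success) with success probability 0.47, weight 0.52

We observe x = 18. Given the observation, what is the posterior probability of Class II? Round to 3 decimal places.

0.806

P(component k | x) = P(Z=k)·f_k(x) / marginal(x), where marginal(x) = Σ_j P(Z=j)·f_j(x).
Component likelihoods at x = 18:
  p_I = 0.09·(1−0.09)^17 = 0.09·0.201235 = 0.0181112
  p_II = 0.14·(1−0.14)^17 = 0.14·0.076997 = 0.0107796
  p_III = 0.47·(1−0.47)^17 = 0.47·2.05442e-05 = 9.65579e-06
Prior × likelihood for each component:
  P(Z=I)·p_I = 0.06 × 0.0181112 = 0.00108667
  P(Z=II)·p_II = 0.42 × 0.0107796 = 0.00452742
  P(Z=III)·p_III = 0.52 × 9.65579e-06 = 5.02101e-06
Sum: 0.00108667 + 0.00452742 + 5.02101e-06 = 0.00561911
P(Class II | data) ≈ 0.806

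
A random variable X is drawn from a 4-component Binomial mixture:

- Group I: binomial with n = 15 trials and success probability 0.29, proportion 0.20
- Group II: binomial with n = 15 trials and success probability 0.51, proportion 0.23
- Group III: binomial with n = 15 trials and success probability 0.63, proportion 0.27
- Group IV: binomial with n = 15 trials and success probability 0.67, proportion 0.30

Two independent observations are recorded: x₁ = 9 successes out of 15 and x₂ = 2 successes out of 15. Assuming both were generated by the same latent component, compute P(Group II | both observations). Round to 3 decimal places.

Apply Bayes' rule: the posterior for each component is proportional to its prior times its likelihood at x.
Since both observations come from the same component, the likelihood for component k is f_k(x₁)·f_k(x₂).
  L_I = [0.00930114] × [0.102883] = 0.00095693
  L_II = [0.161701] × [0.00256377] = 0.000414563
  L_III = [0.200761] × [0.000101506] = 2.03785e-05
  L_IV = [0.175858] × [2.5943e-05] = 4.56227e-06
Weight by the priors:
  π_I·L_I = 0.20 × 0.00095693 = 0.000191386
  π_II·L_II = 0.23 × 0.000414563 = 9.53496e-05
  π_III·L_III = 0.27 × 2.03785e-05 = 5.50219e-06
  π_IV·L_IV = 0.30 × 4.56227e-06 = 1.36868e-06
Denominator: 0.000191386 + 9.53496e-05 + 5.50219e-06 + 1.36868e-06 = 0.000293606
P(Group II | x₁, x₂) ≈ 0.325

0.325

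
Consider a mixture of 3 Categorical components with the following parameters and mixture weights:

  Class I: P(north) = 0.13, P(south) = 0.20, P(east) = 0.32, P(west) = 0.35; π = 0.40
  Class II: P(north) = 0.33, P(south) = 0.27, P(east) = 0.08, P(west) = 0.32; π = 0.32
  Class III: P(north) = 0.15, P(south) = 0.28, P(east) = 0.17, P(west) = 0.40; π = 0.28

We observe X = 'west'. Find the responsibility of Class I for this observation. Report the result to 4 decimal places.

By Bayes' theorem, P(k | x) = P(Z=k) f_k(x) / Σ_j P(Z=j) f_j(x).
Component likelihoods at x = 'west':
  L_I = P(west | comp) = 0.35
  L_II = P(west | comp) = 0.32
  L_III = P(west | comp) = 0.40
Weight by the priors:
  P(Z=I)·L_I = 0.40 × 0.35 = 0.14
  P(Z=II)·L_II = 0.32 × 0.32 = 0.1024
  P(Z=III)·L_III = 0.28 × 0.4 = 0.112
Evidence: 0.14 + 0.1024 + 0.112 = 0.3544
P(Class I | data) ≈ 0.3950

0.3950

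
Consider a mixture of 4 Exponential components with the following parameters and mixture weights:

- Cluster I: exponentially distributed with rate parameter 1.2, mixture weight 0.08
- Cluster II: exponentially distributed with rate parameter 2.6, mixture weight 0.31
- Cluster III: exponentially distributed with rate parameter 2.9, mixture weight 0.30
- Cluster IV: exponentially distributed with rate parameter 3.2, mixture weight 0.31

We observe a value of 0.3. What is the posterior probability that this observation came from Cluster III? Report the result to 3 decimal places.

0.309

The responsibility of component k is π_k f_k(x) divided by Σ_j π_j f_j(x).
Exponential densities:
  f_I = 1.2·e^(−1.2·0.3) = 1.2·e^(−0.3600) = 0.837212
  f_II = 2.6·e^(−2.6·0.3) = 2.6·e^(−0.7800) = 1.19186
  f_III = 2.9·e^(−2.9·0.3) = 2.9·e^(−0.8700) = 1.21496
  f_IV = 3.2·e^(−3.2·0.3) = 3.2·e^(−0.9600) = 1.22526
Prior × likelihood for each component:
  π_I·f_I = 0.08 × 0.837212 = 0.0669769
  π_II·f_II = 0.31 × 1.19186 = 0.369475
  π_III·f_III = 0.30 × 1.21496 = 0.364488
  π_IV·f_IV = 0.31 × 1.22526 = 0.37983
Sum: 0.0669769 + 0.369475 + 0.364488 + 0.37983 = 1.18077
P(Cluster III | data) ≈ 0.309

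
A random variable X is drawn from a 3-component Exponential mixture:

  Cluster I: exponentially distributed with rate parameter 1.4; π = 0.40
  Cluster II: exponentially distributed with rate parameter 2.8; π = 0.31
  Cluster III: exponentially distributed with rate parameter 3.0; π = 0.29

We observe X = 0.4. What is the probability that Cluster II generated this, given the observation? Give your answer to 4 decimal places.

0.3274

Posterior ∝ prior × likelihood, so P(k | x) ∝ π_k f_k(x); normalise over all components.
Exponential densities:
  L_I = 0.799693
  L_II = 0.913583
  L_III = 0.903583
Prior × likelihood for each component:
  π_I·L_I = 0.40 × 0.799693 = 0.319877
  π_II·L_II = 0.31 × 0.913583 = 0.283211
  π_III·L_III = 0.29 × 0.903583 = 0.262039
Denominator: 0.319877 + 0.283211 + 0.262039 = 0.865127
So the posterior for Cluster II is 0.283211 / 0.865127 ≈ 0.3274.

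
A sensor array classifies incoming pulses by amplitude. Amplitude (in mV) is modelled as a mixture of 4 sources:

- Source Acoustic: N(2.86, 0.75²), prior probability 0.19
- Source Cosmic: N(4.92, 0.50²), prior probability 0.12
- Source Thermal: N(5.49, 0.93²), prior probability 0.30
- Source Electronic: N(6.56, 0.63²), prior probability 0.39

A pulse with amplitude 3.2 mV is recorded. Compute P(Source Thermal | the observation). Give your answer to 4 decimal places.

0.0636

The responsibility of component k is π_k f_k(x) divided by Σ_j π_j f_j(x).
Evaluate each component's likelihood at the observed value:
  p_Acoustic = (1/(0.75·√(2π)))·exp(−(3.2−2.86)²/(2·0.75²)) = 0.531923·exp(-0.10276) = 0.479979
  p_Cosmic = (1/(0.50·√(2π)))·exp(−(3.2−4.92)²/(2·0.50²)) = 0.797885·exp(-5.91680) = 0.00214935
  p_Thermal = (1/(0.93·√(2π)))·exp(−(3.2−5.49)²/(2·0.93²)) = 0.428970·exp(-3.03162) = 0.0206924
  p_Electronic = (1/(0.63·√(2π)))·exp(−(3.2−6.56)²/(2·0.63²)) = 0.633242·exp(-14.22222) = 4.21635e-07
Weight by the priors:
  π_Acoustic·p_Acoustic = 0.19 × 0.479979 = 0.0911961
  π_Cosmic·p_Cosmic = 0.12 × 0.00214935 = 0.000257922
  π_Thermal·p_Thermal = 0.30 × 0.0206924 = 0.00620771
  π_Electronic·p_Electronic = 0.39 × 4.21635e-07 = 1.64438e-07
Normaliser: 0.0911961 + 0.000257922 + 0.00620771 + 1.64438e-07 = 0.0976619
So the posterior for Source Thermal is 0.00620771 / 0.0976619 ≈ 0.0636.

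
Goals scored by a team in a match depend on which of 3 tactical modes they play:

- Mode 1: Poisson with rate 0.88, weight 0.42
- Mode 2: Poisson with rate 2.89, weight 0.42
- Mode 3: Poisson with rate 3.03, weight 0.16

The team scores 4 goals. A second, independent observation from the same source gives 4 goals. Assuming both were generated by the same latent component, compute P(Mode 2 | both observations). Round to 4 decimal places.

The responsibility of component k is π_k f_k(x) divided by Σ_j π_j f_j(x).
Since both observations come from the same component, the likelihood for component k is f_k(x₁)·f_k(x₂).
  L_1 = [0.0103643] × [0.0103643] = 0.000107419
  L_2 = [0.161536] × [0.161536] = 0.0260938
  L_3 = [0.169686] × [0.169686] = 0.0287935
Multiply by the mixture weights:
  π_1·L_1 = 0.42 × 0.000107419 = 4.51159e-05
  π_2·L_2 = 0.42 × 0.0260938 = 0.0109594
  π_3·L_3 = 0.16 × 0.0287935 = 0.00460695
Normaliser: 4.51159e-05 + 0.0109594 + 0.00460695 = 0.0156115
P(Mode 2 | data) ≈ 0.7020

0.7020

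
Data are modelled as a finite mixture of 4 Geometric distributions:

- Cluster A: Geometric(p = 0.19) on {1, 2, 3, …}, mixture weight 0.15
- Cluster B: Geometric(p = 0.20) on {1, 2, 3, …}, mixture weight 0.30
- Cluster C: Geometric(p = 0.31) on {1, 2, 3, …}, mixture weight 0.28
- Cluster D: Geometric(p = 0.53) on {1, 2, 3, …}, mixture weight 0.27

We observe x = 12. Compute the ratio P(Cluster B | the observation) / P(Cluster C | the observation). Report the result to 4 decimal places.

3.5179

Posterior odds = (P(Z=i) f_i(x)) / (P(Z=j) f_j(x)); the normalising sum cancels.
Geometric probabilities:
  f_A = 0.0187106
  f_B = 0.0171799
  f_C = 0.00523241
  f_D = 0.000131024
Odds = (0.30/0.28) × (0.0171799/0.00523241) = 1.07143 × 3.28336 ≈ 3.5179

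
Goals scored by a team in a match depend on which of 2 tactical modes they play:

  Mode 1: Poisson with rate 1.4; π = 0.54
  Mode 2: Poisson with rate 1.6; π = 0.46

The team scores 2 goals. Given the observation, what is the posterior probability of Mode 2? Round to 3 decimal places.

Posterior ∝ prior × likelihood, so P(k | x) ∝ P(Z=k) f_k(x); normalise over all components.
Poisson probabilities:
  p_1 = e^(−1.4)·1.4^2/2! = 0.241665
  p_2 = e^(−1.6)·1.6^2/2! = 0.258428
Unnormalised posteriors:
  P(Z=1)·p_1 = 0.54 × 0.241665 = 0.130499
  P(Z=2)·p_2 = 0.46 × 0.258428 = 0.118877
Marginal: 0.130499 + 0.118877 = 0.249376
Responsibility of Mode 2: 0.118877 / 0.249376 ≈ 0.477

0.477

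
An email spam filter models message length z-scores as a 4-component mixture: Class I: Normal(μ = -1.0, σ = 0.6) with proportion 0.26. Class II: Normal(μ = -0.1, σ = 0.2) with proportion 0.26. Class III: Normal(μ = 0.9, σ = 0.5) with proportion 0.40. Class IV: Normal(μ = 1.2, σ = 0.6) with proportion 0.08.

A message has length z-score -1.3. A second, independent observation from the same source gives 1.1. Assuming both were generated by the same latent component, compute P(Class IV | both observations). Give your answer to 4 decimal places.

Apply Bayes' rule: the posterior for each component is proportional to its prior times its likelihood at x.
Since both observations come from the same component, the likelihood for component k is f_k(x₁)·f_k(x₂).
  p_I = [(1/(0.6·√(2π)))·exp(−(-1.3−-1.0)²/(2·0.6²)) = 0.664904·exp(-0.12500) = 0.586776] × [0.00145447] = 0.000853448
  p_II = [(1/(0.2·√(2π)))·exp(−(-1.3−-0.1)²/(2·0.2²)) = 1.994711·exp(-18.00000) = 3.03794e-08] × [3.03794e-08] = 9.22909e-16
  p_III = [(1/(0.5·√(2π)))·exp(−(-1.3−0.9)²/(2·0.5²)) = 0.797885·exp(-9.68000) = 4.98849e-05] × [0.73654] = 3.67423e-05
  p_IV = [(1/(0.6·√(2π)))·exp(−(-1.3−1.2)²/(2·0.6²)) = 0.664904·exp(-8.68056) = 0.000112938] × [0.655733] = 7.40574e-05
Multiply by the mixture weights:
  π_I·p_I = 0.26 × 0.000853448 = 0.000221897
  π_II·p_II = 0.26 × 9.22909e-16 = 2.39956e-16
  π_III·p_III = 0.40 × 3.67423e-05 = 1.46969e-05
  π_IV·p_IV = 0.08 × 7.40574e-05 = 5.92459e-06
Evidence: 0.000221897 + 2.39956e-16 + 1.46969e-05 + 5.92459e-06 = 0.000242518
Responsibility of Class IV: 5.92459e-06 / 0.000242518 ≈ 0.0244

0.0244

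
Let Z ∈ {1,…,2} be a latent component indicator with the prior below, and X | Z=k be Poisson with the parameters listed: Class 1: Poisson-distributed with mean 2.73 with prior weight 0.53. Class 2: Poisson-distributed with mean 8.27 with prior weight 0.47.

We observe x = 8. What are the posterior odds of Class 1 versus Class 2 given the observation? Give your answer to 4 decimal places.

0.0405

Since P(k|x) ∝ w_k f_k(x), the posterior odds are w_i f_i(x) / (w_j f_j(x)).
Evaluate each component's likelihood at the observed value:
  L_1 = e^(−2.73)·2.73^8/8! = 0.00499065
  L_2 = e^(−8.27)·8.27^8/8! = 0.138966
0.00264504 / 0.065314 ≈ 0.0405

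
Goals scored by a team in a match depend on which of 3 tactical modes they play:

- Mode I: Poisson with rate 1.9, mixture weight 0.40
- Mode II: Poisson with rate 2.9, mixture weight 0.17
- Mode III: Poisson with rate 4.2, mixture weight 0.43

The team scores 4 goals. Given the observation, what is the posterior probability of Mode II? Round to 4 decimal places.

0.1919

Apply Bayes' rule: the posterior for each component is proportional to its prior times its likelihood at x.
Poisson probabilities:
  p_I = e^(−1.9)·1.9^4/4! = 0.0812164
  p_II = e^(−2.9)·2.9^4/4! = 0.162154
  p_III = e^(−4.2)·4.2^4/4! = 0.194424
Unnormalised posteriors:
  π_I·p_I = 0.40 × 0.0812164 = 0.0324866
  π_II·p_II = 0.17 × 0.162154 = 0.0275661
  π_III·p_III = 0.43 × 0.194424 = 0.0836022
Denominator: 0.0324866 + 0.0275661 + 0.0836022 = 0.143655
P(Mode II | 4 goals) = 0.0275661 / 0.143655 ≈ 0.1919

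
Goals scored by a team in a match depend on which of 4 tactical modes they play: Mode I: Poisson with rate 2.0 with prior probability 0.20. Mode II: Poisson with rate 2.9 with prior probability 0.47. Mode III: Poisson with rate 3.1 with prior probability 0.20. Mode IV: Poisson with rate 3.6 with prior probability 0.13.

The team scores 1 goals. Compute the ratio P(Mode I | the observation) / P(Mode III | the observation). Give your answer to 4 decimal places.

1.9382

The posterior odds equal the prior odds times the likelihood ratio: (π_i/π_j)·(f_i(x)/f_j(x)).
Poisson probabilities:
  f_I = e^(−2.0)·2.0^1/1! = 0.270671
  f_II = e^(−2.9)·2.9^1/1! = 0.159567
  f_III = e^(−3.1)·3.1^1/1! = 0.139653
  f_IV = e^(−3.6)·3.6^1/1! = 0.0983654
0.0541341 / 0.0279305 ≈ 1.9382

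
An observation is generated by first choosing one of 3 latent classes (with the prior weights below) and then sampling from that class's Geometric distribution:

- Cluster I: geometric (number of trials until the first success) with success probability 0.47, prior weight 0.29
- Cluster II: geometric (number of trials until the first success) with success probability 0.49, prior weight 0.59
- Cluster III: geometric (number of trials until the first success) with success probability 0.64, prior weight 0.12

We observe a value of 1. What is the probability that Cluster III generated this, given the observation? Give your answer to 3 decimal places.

0.153

The responsibility of component k is π_k f_k(x) divided by Σ_j π_j f_j(x).
Evaluate each component's likelihood at the observed value:
  f_I = 0.47·(1−0.47)^0 = 0.47·1 = 0.47
  f_II = 0.49·(1−0.49)^0 = 0.49·1 = 0.49
  f_III = 0.64·(1−0.64)^0 = 0.64·1 = 0.64
Multiply by the mixture weights:
  π_I·f_I = 0.29 × 0.47 = 0.1363
  π_II·f_II = 0.59 × 0.49 = 0.2891
  π_III·f_III = 0.12 × 0.64 = 0.0768
Denominator: 0.1363 + 0.2891 + 0.0768 = 0.5022
P(Cluster III | the observation) ≈ 0.153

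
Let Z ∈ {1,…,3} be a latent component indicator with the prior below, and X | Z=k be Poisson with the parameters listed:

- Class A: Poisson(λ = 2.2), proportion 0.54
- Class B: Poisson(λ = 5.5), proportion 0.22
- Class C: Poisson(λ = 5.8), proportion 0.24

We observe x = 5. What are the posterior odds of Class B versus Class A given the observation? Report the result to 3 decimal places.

Only the two components matter; the odds are (P(Z=i) f_i(x)) / (P(Z=j) f_j(x)).
Evaluate each component's likelihood at the observed value:
  p_A = e^(−2.2)·2.2^5/5! = 0.0475866
  p_B = e^(−5.5)·5.5^5/5! = 0.171401
  p_C = e^(−5.8)·5.8^5/5! = 0.165596
Posterior odds = (P(Z=B)·p_B) / (P(Z=A)·p_A) = (0.22·0.171401) / (0.54·0.0475866) = 0.0377082 / 0.0256967 ≈ 1.467

1.467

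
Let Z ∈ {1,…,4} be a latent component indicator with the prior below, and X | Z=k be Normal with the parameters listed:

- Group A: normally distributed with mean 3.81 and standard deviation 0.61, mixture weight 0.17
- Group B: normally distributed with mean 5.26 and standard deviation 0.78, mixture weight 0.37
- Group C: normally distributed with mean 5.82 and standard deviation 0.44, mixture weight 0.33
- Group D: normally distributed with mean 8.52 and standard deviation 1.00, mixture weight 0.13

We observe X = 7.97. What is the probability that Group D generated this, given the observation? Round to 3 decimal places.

0.990

P(component k | x) = π_k·f_k(x) / marginal(x), where marginal(x) = Σ_j π_j·f_j(x).
Evaluate each component's likelihood at the observed value:
  L_A = (1/(0.61·√(2π)))·exp(−(7.97−3.81)²/(2·0.61²)) = 0.654004·exp(-23.25396) = 5.20609e-11
  L_B = (1/(0.78·√(2π)))·exp(−(7.97−5.26)²/(2·0.78²)) = 0.511464·exp(-6.03559) = 0.00122347
  L_C = (1/(0.44·√(2π)))·exp(−(7.97−5.82)²/(2·0.44²)) = 0.906687·exp(-11.93827) = 5.92558e-06
  L_D = (1/(1.00·√(2π)))·exp(−(7.97−8.52)²/(2·1.00²)) = 0.398942·exp(-0.15125) = 0.342944
Weight by the priors:
  π_A·L_A = 0.17 × 5.20609e-11 = 8.85036e-12
  π_B·L_B = 0.37 × 0.00122347 = 0.000452685
  π_C·L_C = 0.33 × 5.92558e-06 = 1.95544e-06
  π_D·L_D = 0.13 × 0.342944 = 0.0445827
Sum: 8.85036e-12 + 0.000452685 + 1.95544e-06 + 0.0445827 = 0.0450373
Responsibility of Group D: 0.0445827 / 0.0450373 ≈ 0.990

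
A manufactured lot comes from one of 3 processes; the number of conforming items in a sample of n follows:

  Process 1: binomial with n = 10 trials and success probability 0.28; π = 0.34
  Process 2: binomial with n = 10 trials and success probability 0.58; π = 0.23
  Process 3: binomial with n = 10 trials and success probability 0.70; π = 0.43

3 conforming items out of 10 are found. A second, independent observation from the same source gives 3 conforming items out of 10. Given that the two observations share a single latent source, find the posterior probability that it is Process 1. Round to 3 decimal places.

By Bayes' theorem, P(k | x) = π_k f_k(x) / Σ_j π_j f_j(x).
Since both observations come from the same component, the likelihood for component k is f_k(x₁)·f_k(x₂).
  p_1 = [0.26423] × [0.26423] = 0.0698177
  p_2 = [0.0539772] × [0.0539772] = 0.00291354
  p_3 = [0.00900169] × [0.00900169] = 8.10305e-05
Unnormalised posteriors:
  π_1·p_1 = 0.34 × 0.0698177 = 0.023738
  π_2·p_2 = 0.23 × 0.00291354 = 0.000670113
  π_3·p_3 = 0.43 × 8.10305e-05 = 3.48431e-05
Sum: 0.023738 + 0.000670113 + 3.48431e-05 = 0.024443
Responsibility of Process 1: 0.023738 / 0.024443 ≈ 0.971

0.971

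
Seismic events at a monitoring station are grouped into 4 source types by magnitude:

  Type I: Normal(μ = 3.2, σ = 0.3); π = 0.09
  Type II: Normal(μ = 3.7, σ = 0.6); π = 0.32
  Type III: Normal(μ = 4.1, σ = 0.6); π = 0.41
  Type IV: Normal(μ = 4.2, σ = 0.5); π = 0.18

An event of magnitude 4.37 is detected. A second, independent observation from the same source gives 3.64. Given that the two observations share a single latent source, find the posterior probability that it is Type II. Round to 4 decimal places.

0.2955

By Bayes' theorem, P(k | x) = P(Z=k) f_k(x) / Σ_j P(Z=j) f_j(x).
Since both observations come from the same component, the likelihood for component k is f_k(x₁)·f_k(x₂).
  L_I = [0.000662185] × [0.453608] = 0.000300373
  L_II = [0.356442] × [0.661588] = 0.235817
  L_III = [0.600878] × [0.495592] = 0.297791
  L_IV = [0.753074] × [0.426138] = 0.320914
Unnormalised posteriors:
  P(Z=I)·L_I = 0.09 × 0.000300373 = 2.70335e-05
  P(Z=II)·L_II = 0.32 × 0.235817 = 0.0754615
  P(Z=III)·L_III = 0.41 × 0.297791 = 0.122094
  P(Z=IV)·L_IV = 0.18 × 0.320914 = 0.0577645
Sum: 2.70335e-05 + 0.0754615 + 0.122094 + 0.0577645 = 0.255347
Responsibility of Type II: 0.0754615 / 0.255347 ≈ 0.2955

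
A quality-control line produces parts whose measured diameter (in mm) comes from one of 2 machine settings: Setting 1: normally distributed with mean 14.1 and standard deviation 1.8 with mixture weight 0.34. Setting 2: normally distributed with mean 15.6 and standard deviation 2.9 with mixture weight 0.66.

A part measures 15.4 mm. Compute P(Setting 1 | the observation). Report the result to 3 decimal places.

Apply Bayes' rule: the posterior for each component is proportional to its prior times its likelihood at x.
Evaluate each component's likelihood at the observed value:
  f_1 = (1/(1.8·√(2π)))·exp(−(15.4−14.1)²/(2·1.8²)) = 0.221635·exp(-0.26080) = 0.170755
  f_2 = (1/(2.9·√(2π)))·exp(−(15.4−15.6)²/(2·2.9²)) = 0.137566·exp(-0.00238) = 0.13724
Prior × likelihood for each component:
  w_1·f_1 = 0.34 × 0.170755 = 0.0580566
  w_2·f_2 = 0.66 × 0.13724 = 0.0905781
Denominator: 0.0580566 + 0.0905781 = 0.148635
P(Setting 1 | data) ≈ 0.391

0.391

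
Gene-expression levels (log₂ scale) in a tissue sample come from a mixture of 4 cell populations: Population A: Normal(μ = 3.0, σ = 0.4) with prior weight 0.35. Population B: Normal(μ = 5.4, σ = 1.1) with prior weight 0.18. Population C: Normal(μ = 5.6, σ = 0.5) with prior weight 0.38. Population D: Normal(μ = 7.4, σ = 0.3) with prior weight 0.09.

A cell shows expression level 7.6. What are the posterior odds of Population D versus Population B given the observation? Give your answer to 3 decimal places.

10.847

Since P(k|x) ∝ π_k f_k(x), the posterior odds are π_i f_i(x) / (π_j f_j(x)).
Component likelihoods at x = 7.6:
  L_A = 1.91041e-29
  L_B = 0.0490827
  L_C = 0.00026766
  L_D = 1.06483
Odds = (0.09/0.18) × (1.06483/0.0490827) = 0.5 × 21.6945 ≈ 10.847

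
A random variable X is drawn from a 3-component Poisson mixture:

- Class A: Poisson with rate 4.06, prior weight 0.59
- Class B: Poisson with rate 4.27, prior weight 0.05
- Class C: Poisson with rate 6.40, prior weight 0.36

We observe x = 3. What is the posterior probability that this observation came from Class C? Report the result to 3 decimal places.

P(component k | x) = π_k·f_k(x) / marginal(x), where marginal(x) = Σ_j π_j·f_j(x).
Poisson probabilities:
  L_A = e^(−4.06)·4.06^3/3! = 0.192394
  L_B = e^(−4.27)·4.27^3/3! = 0.181424
  L_C = e^(−6.40)·6.40^3/3! = 0.0725945
Unnormalised posteriors:
  π_A·L_A = 0.59 × 0.192394 = 0.113512
  π_B·L_B = 0.05 × 0.181424 = 0.0090712
  π_C·L_C = 0.36 × 0.0725945 = 0.026134
Marginal: 0.113512 + 0.0090712 + 0.026134 = 0.148718
P(Class C | data) = 0.026134 / 0.148718 ≈ 0.176

0.176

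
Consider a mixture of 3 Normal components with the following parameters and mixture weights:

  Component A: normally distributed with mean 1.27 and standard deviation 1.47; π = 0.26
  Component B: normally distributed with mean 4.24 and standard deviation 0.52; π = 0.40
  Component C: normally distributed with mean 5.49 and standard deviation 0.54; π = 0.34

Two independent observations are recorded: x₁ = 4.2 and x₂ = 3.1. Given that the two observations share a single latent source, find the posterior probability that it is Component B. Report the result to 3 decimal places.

The responsibility of component k is π_k f_k(x) divided by Σ_j π_j f_j(x).
Since both observations come from the same component, the likelihood for component k is f_k(x₁)·f_k(x₂).
  L_A = [0.0372308] × [0.125044] = 0.0046555
  L_B = [0.76493] × [0.0693826] = 0.0530729
  L_C = [0.0425895] × [4.11963e-05] = 1.75453e-06
Prior × likelihood for each component:
  π_A·L_A = 0.26 × 0.0046555 = 0.00121043
  π_B·L_B = 0.40 × 0.0530729 = 0.0212292
  π_C·L_C = 0.34 × 1.75453e-06 = 5.9654e-07
Sum: 0.00121043 + 0.0212292 + 5.9654e-07 = 0.0224402
Responsibility of Component B: 0.0212292 / 0.0224402 ≈ 0.946

0.946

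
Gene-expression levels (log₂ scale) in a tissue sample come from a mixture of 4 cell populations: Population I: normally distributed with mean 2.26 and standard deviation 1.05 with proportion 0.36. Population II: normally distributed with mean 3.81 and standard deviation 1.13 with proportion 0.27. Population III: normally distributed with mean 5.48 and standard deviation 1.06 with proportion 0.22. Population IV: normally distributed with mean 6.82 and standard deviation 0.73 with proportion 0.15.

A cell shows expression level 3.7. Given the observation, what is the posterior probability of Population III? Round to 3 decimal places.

Posterior ∝ prior × likelihood, so P(k | x) ∝ π_k f_k(x); normalise over all components.
Evaluate each component's likelihood at the observed value:
  p_I = 0.148357
  p_II = 0.351377
  p_III = 0.0918921
  p_IV = 5.90191e-05
Unnormalised posteriors:
  π_I·p_I = 0.36 × 0.148357 = 0.0534084
  π_II·p_II = 0.27 × 0.351377 = 0.0948719
  π_III·p_III = 0.22 × 0.0918921 = 0.0202163
  π_IV·p_IV = 0.15 × 5.90191e-05 = 8.85287e-06
Marginal: 0.0534084 + 0.0948719 + 0.0202163 + 8.85287e-06 = 0.168505
So the posterior for Population III is 0.0202163 / 0.168505 ≈ 0.120.

0.120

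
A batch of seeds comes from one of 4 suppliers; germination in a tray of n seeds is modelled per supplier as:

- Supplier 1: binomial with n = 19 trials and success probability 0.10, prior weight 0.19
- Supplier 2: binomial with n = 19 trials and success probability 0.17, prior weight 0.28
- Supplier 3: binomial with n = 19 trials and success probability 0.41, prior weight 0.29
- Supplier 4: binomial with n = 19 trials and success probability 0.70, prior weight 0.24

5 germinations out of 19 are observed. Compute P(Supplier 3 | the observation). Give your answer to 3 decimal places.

P(component k | x) = π_k·f_k(x) / marginal(x), where marginal(x) = Σ_j π_j·f_j(x).
Binomial probabilities:
  f_1 = C(19,5)·0.10^5·0.90^14 = 11628·1e-05·0.228768 = 0.0266011
  f_2 = C(19,5)·0.17^5·0.83^14 = 11628·0.000141986·0.0736365 = 0.121575
  f_3 = C(19,5)·0.41^5·0.59^14 = 11628·0.0115856·0.000619339 = 0.0834358
  f_4 = C(19,5)·0.70^5·0.30^14 = 11628·0.16807·4.78297e-08 = 9.34744e-05
Multiply by the mixture weights:
  π_1·f_1 = 0.19 × 0.0266011 = 0.00505422
  π_2·f_2 = 0.28 × 0.121575 = 0.0340409
  π_3·f_3 = 0.29 × 0.0834358 = 0.0241964
  π_4·f_4 = 0.24 × 9.34744e-05 = 2.24339e-05
Sum: 0.00505422 + 0.0340409 + 0.0241964 + 2.24339e-05 = 0.0633139
Responsibility of Supplier 3: 0.0241964 / 0.0633139 ≈ 0.382

0.382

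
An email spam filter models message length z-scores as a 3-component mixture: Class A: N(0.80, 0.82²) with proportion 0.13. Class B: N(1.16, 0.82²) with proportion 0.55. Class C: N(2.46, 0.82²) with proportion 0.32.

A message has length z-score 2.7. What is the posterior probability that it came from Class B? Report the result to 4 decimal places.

0.2301

The responsibility of component k is π_k f_k(x) divided by Σ_j π_j f_j(x).
Normal densities:
  p_A = 0.0332101
  p_B = 0.0834072
  p_C = 0.466117
Prior × likelihood for each component:
  π_A·p_A = 0.13 × 0.0332101 = 0.00431731
  π_B·p_B = 0.55 × 0.0834072 = 0.0458739
  π_C·p_C = 0.32 × 0.466117 = 0.149157
Normaliser: 0.00431731 + 0.0458739 + 0.149157 = 0.199349
So the posterior for Class B is 0.0458739 / 0.199349 ≈ 0.2301.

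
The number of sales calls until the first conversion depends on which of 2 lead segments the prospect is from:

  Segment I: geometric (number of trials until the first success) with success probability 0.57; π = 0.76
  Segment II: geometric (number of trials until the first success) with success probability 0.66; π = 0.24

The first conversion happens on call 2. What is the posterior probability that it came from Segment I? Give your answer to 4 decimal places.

Apply Bayes' rule: the posterior for each component is proportional to its prior times its likelihood at x.
Component likelihoods at x = 2:
  f_I = 0.2451
  f_II = 0.2244
Multiply by the mixture weights:
  π_I·f_I = 0.76 × 0.2451 = 0.186276
  π_II·f_II = 0.24 × 0.2244 = 0.053856
Denominator: 0.186276 + 0.053856 = 0.240132
So the posterior for Segment I is 0.186276 / 0.240132 ≈ 0.7757.

0.7757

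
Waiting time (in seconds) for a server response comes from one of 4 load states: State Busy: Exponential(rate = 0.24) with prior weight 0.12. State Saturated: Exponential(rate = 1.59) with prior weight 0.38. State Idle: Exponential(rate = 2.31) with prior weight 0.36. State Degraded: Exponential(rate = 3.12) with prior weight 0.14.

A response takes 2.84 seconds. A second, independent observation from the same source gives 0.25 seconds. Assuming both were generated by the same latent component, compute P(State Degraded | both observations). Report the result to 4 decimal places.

Apply Bayes' rule: the posterior for each component is proportional to its prior times its likelihood at x.
Since both observations come from the same component, the likelihood for component k is f_k(x₁)·f_k(x₂).
  p_Busy = [0.121394] × [0.226023] = 0.0274378
  p_Saturated = [0.0173899] × [1.06848] = 0.0185807
  p_Idle = [0.00326939] × [1.2966] = 0.0042391
  p_Degraded = [0.000442546] × [1.43023] = 0.000632941
Weight by the priors:
  P(Z=Busy)·p_Busy = 0.12 × 0.0274378 = 0.00329254
  P(Z=Saturated)·p_Saturated = 0.38 × 0.0185807 = 0.00706067
  P(Z=Idle)·p_Idle = 0.36 × 0.0042391 = 0.00152608
  P(Z=Degraded)·p_Degraded = 0.14 × 0.000632941 = 8.86117e-05
Normaliser: 0.00329254 + 0.00706067 + 0.00152608 + 8.86117e-05 = 0.0119679
So the posterior for State Degraded is 8.86117e-05 / 0.0119679 ≈ 0.0074.

0.0074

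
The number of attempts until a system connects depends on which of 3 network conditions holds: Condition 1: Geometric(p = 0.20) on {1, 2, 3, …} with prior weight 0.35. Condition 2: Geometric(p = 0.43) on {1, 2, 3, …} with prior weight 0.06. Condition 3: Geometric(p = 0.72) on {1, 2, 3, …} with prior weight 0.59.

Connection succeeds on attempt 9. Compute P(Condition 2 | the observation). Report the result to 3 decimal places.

Posterior ∝ prior × likelihood, so P(k | x) ∝ P(Z=k) f_k(x); normalise over all components.
Geometric probabilities:
  L_1 = 0.20·(1−0.20)^8 = 0.20·0.167772 = 0.0335544
  L_2 = 0.43·(1−0.43)^8 = 0.43·0.0111429 = 0.00479145
  L_3 = 0.72·(1−0.72)^8 = 0.72·3.77802e-05 = 2.72017e-05
Prior × likelihood for each component:
  P(Z=1)·L_1 = 0.35 × 0.0335544 = 0.0117441
  P(Z=2)·L_2 = 0.06 × 0.00479145 = 0.000287487
  P(Z=3)·L_3 = 0.59 × 2.72017e-05 = 1.6049e-05
Normaliser: 0.0117441 + 0.000287487 + 1.6049e-05 = 0.0120476
P(Condition 2 | 9) ≈ 0.024

0.024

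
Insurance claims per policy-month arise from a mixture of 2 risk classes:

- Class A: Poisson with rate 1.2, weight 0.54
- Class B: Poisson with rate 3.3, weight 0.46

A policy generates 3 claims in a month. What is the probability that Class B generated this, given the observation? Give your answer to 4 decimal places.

Posterior ∝ prior × likelihood, so P(k | x) ∝ π_k f_k(x); normalise over all components.
Evaluate each component's likelihood at the observed value:
  L_A = 0.0867439
  L_B = 0.220912
Unnormalised posteriors:
  π_A·L_A = 0.54 × 0.0867439 = 0.0468417
  π_B·L_B = 0.46 × 0.220912 = 0.101619
Denominator: 0.0468417 + 0.101619 = 0.148461
Responsibility of Class B: 0.101619 / 0.148461 ≈ 0.6845

0.6845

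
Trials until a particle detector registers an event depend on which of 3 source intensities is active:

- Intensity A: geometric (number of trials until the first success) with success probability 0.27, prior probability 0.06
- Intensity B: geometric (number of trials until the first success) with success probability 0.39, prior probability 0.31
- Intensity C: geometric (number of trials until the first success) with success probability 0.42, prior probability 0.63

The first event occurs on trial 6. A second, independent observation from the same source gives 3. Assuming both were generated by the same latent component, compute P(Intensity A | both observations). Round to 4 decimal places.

Apply Bayes' rule: the posterior for each component is proportional to its prior times its likelihood at x.
Since both observations come from the same component, the likelihood for component k is f_k(x₁)·f_k(x₂).
  f_A = [0.27·(1−0.27)^5 = 0.27·0.207307 = 0.0559729] × [0.143883] = 0.00805355
  f_B = [0.39·(1−0.39)^5 = 0.39·0.0844596 = 0.0329393] × [0.145119] = 0.00478011
  f_C = [0.42·(1−0.42)^5 = 0.42·0.0656357 = 0.027567] × [0.141288] = 0.00389488
Multiply by the mixture weights:
  w_A·f_A = 0.06 × 0.00805355 = 0.000483213
  w_B·f_B = 0.31 × 0.00478011 = 0.00148183
  w_C·f_C = 0.63 × 0.00389488 = 0.00245378
Evidence: 0.000483213 + 0.00148183 + 0.00245378 = 0.00441882
P(Intensity A | x) ≈ 0.1094

0.1094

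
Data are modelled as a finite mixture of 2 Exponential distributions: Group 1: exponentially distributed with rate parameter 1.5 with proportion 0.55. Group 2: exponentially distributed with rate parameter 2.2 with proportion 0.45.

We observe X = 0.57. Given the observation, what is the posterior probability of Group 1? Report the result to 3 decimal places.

0.554

By Bayes' theorem, P(k | x) = π_k f_k(x) / Σ_j π_j f_j(x).
Component likelihoods at x = 0.57:
  f_1 = 0.637925
  f_2 = 0.627794
Unnormalised posteriors:
  π_1·f_1 = 0.55 × 0.637925 = 0.350859
  π_2·f_2 = 0.45 × 0.627794 = 0.282507
Normaliser: 0.350859 + 0.282507 = 0.633366
P(Group 1 | data) = 0.350859 / 0.633366 ≈ 0.554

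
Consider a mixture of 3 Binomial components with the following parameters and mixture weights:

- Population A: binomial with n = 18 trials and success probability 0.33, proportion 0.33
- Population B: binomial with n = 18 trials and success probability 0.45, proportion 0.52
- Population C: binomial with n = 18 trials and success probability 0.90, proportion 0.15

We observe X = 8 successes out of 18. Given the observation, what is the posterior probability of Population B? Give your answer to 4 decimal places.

0.7236

Posterior ∝ prior × likelihood, so P(k | x) ∝ w_k f_k(x); normalise over all components.
Evaluate each component's likelihood at the observed value:
  f_A = 0.11218
  f_B = 0.186374
  f_C = 1.88364e-06
Unnormalised posteriors:
  w_A·f_A = 0.33 × 0.11218 = 0.0370195
  w_B·f_B = 0.52 × 0.186374 = 0.0969143
  w_C·f_C = 0.15 × 1.88364e-06 = 2.82546e-07
Sum: 0.0370195 + 0.0969143 + 2.82546e-07 = 0.133934
Responsibility of Population B: 0.0969143 / 0.133934 ≈ 0.7236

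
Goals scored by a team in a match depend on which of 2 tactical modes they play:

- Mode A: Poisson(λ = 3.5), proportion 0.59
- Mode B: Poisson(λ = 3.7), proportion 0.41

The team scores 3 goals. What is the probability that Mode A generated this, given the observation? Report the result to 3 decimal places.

P(component k | x) = w_k·f_k(x) / marginal(x), where marginal(x) = Σ_j w_j·f_j(x).
Evaluate each component's likelihood at the observed value:
  p_A = e^(−3.5)·3.5^3/3! = 0.215785
  p_B = e^(−3.7)·3.7^3/3! = 0.20872
Prior × likelihood for each component:
  w_A·p_A = 0.59 × 0.215785 = 0.127313
  w_B·p_B = 0.41 × 0.20872 = 0.0855753
Denominator: 0.127313 + 0.0855753 = 0.212889
Responsibility of Mode A: 0.127313 / 0.212889 ≈ 0.598

0.598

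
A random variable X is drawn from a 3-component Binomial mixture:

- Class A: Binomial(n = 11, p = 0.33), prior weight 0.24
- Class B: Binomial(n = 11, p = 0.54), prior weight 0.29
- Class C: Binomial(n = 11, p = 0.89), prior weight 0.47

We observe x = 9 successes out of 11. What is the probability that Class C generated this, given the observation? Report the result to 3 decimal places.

P(component k | x) = π_k·f_k(x) / marginal(x), where marginal(x) = Σ_j π_j·f_j(x).
Evaluate each component's likelihood at the observed value:
  p_A = 0.00114588
  p_B = 0.0454383
  p_C = 0.233162
Multiply by the mixture weights:
  π_A·p_A = 0.24 × 0.00114588 = 0.00027501
  π_B·p_B = 0.29 × 0.0454383 = 0.0131771
  π_C·p_C = 0.47 × 0.233162 = 0.109586
Marginal: 0.00027501 + 0.0131771 + 0.109586 = 0.123038
P(Class C | data) ≈ 0.891

0.891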